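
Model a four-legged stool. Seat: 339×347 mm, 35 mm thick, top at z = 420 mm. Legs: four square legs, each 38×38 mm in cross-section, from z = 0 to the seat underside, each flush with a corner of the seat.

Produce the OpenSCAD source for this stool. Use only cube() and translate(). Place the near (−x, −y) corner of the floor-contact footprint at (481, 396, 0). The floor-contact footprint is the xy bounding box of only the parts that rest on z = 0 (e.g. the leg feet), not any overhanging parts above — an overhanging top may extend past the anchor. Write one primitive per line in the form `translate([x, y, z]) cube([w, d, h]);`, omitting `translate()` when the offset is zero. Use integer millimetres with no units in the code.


translate([481, 396, 385]) cube([339, 347, 35]);
translate([481, 396, 0]) cube([38, 38, 385]);
translate([782, 396, 0]) cube([38, 38, 385]);
translate([481, 705, 0]) cube([38, 38, 385]);
translate([782, 705, 0]) cube([38, 38, 385]);


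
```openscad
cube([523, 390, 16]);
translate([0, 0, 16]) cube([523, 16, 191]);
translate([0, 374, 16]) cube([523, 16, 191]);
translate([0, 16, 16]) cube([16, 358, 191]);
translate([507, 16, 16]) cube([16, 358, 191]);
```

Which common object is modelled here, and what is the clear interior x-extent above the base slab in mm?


An open box. The internal width is 491 mm.

A 523×390 base slab with four walls standing on it — an open box. The base is 523 mm wide and the walls are 16 mm thick, so the internal width is 523 − 2 × 16 = 491 mm.


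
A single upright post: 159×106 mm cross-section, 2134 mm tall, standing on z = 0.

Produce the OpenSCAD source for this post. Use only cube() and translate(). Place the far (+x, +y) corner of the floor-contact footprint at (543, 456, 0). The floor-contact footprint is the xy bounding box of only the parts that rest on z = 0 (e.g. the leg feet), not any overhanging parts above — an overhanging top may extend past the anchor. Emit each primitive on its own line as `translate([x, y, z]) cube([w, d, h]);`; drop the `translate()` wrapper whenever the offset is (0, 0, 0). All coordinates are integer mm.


translate([384, 350, 0]) cube([159, 106, 2134]);


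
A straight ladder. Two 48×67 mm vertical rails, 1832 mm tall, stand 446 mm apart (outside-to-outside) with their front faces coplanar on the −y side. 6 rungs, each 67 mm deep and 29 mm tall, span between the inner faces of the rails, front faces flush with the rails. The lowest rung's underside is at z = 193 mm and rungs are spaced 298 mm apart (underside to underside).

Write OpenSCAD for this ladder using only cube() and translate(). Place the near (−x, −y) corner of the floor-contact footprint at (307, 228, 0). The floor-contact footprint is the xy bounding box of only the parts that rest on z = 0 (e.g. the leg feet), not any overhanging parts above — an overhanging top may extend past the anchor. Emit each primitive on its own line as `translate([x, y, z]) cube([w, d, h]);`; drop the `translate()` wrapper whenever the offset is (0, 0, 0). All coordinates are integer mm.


translate([307, 228, 0]) cube([48, 67, 1832]);
translate([705, 228, 0]) cube([48, 67, 1832]);
translate([355, 228, 193]) cube([350, 67, 29]);
translate([355, 228, 491]) cube([350, 67, 29]);
translate([355, 228, 789]) cube([350, 67, 29]);
translate([355, 228, 1087]) cube([350, 67, 29]);
translate([355, 228, 1385]) cube([350, 67, 29]);
translate([355, 228, 1683]) cube([350, 67, 29]);


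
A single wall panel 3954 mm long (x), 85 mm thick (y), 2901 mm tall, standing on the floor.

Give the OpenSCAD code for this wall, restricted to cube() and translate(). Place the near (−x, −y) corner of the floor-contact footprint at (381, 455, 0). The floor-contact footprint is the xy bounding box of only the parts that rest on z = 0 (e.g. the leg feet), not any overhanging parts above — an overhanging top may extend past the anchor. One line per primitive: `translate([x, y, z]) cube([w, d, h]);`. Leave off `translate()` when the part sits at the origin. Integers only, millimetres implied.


translate([381, 455, 0]) cube([3954, 85, 2901]);


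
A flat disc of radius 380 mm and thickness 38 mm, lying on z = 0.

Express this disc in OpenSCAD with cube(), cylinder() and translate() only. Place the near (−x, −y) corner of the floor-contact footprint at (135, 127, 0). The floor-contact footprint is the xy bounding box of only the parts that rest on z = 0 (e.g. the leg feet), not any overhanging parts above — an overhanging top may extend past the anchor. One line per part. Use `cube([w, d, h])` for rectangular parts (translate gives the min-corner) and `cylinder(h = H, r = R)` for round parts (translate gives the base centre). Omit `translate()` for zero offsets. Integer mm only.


translate([515, 507, 0]) cylinder(h = 38, r = 380);


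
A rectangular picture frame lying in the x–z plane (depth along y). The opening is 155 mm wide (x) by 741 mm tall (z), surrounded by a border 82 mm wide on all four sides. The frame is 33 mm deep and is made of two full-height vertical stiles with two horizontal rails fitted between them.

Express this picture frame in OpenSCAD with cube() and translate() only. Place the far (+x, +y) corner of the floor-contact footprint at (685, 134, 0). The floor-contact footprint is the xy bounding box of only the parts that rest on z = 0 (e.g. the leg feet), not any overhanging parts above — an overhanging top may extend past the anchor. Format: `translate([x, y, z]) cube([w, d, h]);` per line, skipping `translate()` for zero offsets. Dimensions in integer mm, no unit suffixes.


translate([366, 101, 0]) cube([82, 33, 905]);
translate([603, 101, 0]) cube([82, 33, 905]);
translate([448, 101, 0]) cube([155, 33, 82]);
translate([448, 101, 823]) cube([155, 33, 82]);


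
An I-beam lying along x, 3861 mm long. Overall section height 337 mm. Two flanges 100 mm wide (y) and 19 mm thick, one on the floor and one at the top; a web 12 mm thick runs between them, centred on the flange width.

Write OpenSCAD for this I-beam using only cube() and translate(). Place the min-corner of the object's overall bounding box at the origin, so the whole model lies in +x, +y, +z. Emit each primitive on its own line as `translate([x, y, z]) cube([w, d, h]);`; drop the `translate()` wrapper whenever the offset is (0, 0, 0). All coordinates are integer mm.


cube([3861, 100, 19]);
translate([0, 44, 19]) cube([3861, 12, 299]);
translate([0, 0, 318]) cube([3861, 100, 19]);


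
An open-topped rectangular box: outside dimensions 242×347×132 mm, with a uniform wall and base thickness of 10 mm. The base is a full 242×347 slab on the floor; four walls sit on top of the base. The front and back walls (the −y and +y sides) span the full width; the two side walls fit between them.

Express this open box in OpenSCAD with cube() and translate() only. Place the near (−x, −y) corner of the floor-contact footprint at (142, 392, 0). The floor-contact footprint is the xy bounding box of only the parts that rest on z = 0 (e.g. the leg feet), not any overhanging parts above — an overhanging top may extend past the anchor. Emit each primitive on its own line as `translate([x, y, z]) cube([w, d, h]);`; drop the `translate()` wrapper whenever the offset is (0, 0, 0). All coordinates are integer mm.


translate([142, 392, 0]) cube([242, 347, 10]);
translate([142, 392, 10]) cube([242, 10, 122]);
translate([142, 729, 10]) cube([242, 10, 122]);
translate([142, 402, 10]) cube([10, 327, 122]);
translate([374, 402, 10]) cube([10, 327, 122]);


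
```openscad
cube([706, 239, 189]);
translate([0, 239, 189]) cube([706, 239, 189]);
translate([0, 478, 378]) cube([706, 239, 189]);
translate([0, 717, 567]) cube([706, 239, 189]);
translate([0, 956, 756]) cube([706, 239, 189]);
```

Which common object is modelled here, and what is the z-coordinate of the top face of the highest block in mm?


A staircase. The total rise is 945 mm.

5 identical blocks, each offset up and back from the previous — a staircase. Each step is 189 mm tall and there are 5 of them, so the total rise is 5 × 189 = 945 mm.


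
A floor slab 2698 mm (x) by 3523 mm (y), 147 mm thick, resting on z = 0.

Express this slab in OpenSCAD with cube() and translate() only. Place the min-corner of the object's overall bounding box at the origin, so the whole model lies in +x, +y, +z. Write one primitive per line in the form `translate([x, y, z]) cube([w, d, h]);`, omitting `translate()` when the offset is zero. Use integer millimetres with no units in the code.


cube([2698, 3523, 147]);


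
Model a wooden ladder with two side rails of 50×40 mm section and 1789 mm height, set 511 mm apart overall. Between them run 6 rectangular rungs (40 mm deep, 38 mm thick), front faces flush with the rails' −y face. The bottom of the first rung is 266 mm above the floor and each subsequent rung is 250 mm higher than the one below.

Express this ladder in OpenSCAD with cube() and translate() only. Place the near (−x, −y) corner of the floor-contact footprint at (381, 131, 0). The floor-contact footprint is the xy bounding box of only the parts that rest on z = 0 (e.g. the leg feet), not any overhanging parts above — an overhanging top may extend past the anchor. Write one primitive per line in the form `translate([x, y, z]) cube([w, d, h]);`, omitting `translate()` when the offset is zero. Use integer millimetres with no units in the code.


translate([381, 131, 0]) cube([50, 40, 1789]);
translate([842, 131, 0]) cube([50, 40, 1789]);
translate([431, 131, 266]) cube([411, 40, 38]);
translate([431, 131, 516]) cube([411, 40, 38]);
translate([431, 131, 766]) cube([411, 40, 38]);
translate([431, 131, 1016]) cube([411, 40, 38]);
translate([431, 131, 1266]) cube([411, 40, 38]);
translate([431, 131, 1516]) cube([411, 40, 38]);


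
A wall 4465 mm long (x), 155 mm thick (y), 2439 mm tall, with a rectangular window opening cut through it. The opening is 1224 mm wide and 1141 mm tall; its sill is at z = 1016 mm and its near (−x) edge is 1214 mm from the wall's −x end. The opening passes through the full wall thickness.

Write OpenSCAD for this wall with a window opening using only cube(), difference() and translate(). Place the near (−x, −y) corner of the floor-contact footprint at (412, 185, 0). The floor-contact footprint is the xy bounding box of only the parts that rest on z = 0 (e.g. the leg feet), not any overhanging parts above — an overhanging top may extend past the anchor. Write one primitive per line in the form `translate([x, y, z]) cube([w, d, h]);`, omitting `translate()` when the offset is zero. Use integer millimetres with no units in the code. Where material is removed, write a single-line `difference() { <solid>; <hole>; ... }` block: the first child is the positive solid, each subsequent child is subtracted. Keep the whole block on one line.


difference() { translate([412, 185, 0]) cube([4465, 155, 2439]); translate([1626, 185, 1016]) cube([1224, 155, 1141]); }


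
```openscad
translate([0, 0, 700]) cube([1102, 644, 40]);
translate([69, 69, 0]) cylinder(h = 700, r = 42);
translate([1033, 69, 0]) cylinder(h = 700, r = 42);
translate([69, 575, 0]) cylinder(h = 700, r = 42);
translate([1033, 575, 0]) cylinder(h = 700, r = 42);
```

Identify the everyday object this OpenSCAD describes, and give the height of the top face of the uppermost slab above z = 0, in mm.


A table. The table height is 740 mm.

A 1102×644×40 slab sits at z = 700 on four Ø84 mm round legs — a table. The top surface is at 700 + 40 = 740 mm.


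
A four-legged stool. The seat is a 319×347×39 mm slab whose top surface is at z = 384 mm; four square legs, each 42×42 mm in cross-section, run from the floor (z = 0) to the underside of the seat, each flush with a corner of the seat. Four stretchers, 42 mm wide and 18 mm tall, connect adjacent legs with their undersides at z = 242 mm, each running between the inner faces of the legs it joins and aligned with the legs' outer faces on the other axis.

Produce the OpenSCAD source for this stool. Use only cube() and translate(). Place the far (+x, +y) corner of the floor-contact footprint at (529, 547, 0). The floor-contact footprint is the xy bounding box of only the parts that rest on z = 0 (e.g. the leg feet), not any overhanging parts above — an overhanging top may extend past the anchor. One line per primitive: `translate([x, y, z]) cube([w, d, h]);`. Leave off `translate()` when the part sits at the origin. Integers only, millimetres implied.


translate([210, 200, 345]) cube([319, 347, 39]);
translate([210, 200, 0]) cube([42, 42, 345]);
translate([487, 200, 0]) cube([42, 42, 345]);
translate([210, 505, 0]) cube([42, 42, 345]);
translate([487, 505, 0]) cube([42, 42, 345]);
translate([252, 200, 242]) cube([235, 42, 18]);
translate([252, 505, 242]) cube([235, 42, 18]);
translate([210, 242, 242]) cube([42, 263, 18]);
translate([487, 242, 242]) cube([42, 263, 18]);


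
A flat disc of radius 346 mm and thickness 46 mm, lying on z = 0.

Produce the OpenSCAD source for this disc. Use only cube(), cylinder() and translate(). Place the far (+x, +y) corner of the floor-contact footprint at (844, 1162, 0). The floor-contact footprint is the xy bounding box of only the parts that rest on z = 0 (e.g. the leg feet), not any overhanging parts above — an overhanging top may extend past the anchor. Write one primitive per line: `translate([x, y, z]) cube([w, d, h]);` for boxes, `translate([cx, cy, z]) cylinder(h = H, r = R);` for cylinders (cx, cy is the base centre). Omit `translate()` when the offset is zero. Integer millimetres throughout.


translate([498, 816, 0]) cylinder(h = 46, r = 346);


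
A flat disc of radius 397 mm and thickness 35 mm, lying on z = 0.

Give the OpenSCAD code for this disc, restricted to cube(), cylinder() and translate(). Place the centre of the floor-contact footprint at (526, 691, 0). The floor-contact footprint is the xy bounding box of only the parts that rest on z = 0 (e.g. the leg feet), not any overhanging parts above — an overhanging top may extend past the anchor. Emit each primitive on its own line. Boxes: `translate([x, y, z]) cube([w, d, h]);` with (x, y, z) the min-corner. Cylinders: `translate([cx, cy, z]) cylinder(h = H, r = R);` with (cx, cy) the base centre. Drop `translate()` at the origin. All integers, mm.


translate([526, 691, 0]) cylinder(h = 35, r = 397);


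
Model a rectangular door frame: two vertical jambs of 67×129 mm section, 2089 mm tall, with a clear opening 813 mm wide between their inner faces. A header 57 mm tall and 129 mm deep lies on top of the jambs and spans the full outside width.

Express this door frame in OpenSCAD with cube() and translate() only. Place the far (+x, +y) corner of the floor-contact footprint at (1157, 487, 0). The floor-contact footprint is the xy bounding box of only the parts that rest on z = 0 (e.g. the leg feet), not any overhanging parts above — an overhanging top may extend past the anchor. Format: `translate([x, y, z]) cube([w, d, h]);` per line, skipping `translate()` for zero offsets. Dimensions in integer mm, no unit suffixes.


translate([210, 358, 0]) cube([67, 129, 2089]);
translate([1090, 358, 0]) cube([67, 129, 2089]);
translate([210, 358, 2089]) cube([947, 129, 57]);


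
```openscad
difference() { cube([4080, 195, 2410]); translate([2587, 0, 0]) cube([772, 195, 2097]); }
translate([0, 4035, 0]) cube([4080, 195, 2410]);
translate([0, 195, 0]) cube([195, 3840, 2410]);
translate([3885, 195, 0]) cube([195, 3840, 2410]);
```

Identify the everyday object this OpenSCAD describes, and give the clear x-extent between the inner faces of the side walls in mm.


A single room. The interior width is 3690 mm.

Four walls enclosing a rectangle with a door in the front wall — a room. Outside width 4080 minus two 195 mm walls gives 3690 mm.


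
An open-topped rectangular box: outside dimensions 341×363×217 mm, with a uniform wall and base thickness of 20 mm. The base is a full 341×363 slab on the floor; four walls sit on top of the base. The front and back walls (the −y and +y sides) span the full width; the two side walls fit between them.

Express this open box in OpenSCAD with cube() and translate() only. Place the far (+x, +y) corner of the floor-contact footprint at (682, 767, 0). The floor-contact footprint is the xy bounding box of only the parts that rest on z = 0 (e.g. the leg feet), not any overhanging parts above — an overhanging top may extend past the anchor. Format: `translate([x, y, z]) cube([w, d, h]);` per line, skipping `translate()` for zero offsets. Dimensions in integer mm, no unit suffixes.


translate([341, 404, 0]) cube([341, 363, 20]);
translate([341, 404, 20]) cube([341, 20, 197]);
translate([341, 747, 20]) cube([341, 20, 197]);
translate([341, 424, 20]) cube([20, 323, 197]);
translate([662, 424, 20]) cube([20, 323, 197]);


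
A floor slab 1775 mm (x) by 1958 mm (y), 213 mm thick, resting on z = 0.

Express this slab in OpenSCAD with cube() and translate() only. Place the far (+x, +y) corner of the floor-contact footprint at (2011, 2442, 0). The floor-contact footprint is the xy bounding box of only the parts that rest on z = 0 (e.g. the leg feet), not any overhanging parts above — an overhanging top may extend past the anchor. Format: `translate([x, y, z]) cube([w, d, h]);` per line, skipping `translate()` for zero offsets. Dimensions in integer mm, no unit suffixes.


translate([236, 484, 0]) cube([1775, 1958, 213]);


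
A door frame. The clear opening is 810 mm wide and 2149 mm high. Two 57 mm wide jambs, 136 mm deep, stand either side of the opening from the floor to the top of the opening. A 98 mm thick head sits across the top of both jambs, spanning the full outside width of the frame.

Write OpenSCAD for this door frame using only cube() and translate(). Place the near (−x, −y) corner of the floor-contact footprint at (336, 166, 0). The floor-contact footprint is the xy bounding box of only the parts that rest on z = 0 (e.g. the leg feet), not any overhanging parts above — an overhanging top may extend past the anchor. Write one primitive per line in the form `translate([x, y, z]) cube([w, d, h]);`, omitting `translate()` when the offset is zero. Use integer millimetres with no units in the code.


translate([336, 166, 0]) cube([57, 136, 2149]);
translate([1203, 166, 0]) cube([57, 136, 2149]);
translate([336, 166, 2149]) cube([924, 136, 98]);


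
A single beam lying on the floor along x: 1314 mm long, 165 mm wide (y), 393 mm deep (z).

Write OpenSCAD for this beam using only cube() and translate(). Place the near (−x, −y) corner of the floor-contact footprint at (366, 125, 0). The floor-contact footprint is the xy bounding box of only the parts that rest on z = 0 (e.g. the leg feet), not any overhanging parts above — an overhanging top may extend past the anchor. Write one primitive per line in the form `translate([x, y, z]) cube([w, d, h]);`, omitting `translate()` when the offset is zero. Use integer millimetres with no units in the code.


translate([366, 125, 0]) cube([1314, 165, 393]);


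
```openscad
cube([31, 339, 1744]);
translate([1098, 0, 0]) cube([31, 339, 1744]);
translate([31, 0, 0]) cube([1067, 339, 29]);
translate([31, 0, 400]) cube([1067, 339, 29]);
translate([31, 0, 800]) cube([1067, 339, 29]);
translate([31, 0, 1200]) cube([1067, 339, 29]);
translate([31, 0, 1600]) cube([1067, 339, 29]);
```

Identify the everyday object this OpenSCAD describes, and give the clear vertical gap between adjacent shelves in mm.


A bookshelf. The clear shelf gap is 371 mm.

Two tall side panels with 5 horizontal boards between them — a bookshelf. The first two shelf undersides are at z = 0 and z = 400; with shelf thickness 29, the clear gap is 400 − 0 − 29 = 371 mm.


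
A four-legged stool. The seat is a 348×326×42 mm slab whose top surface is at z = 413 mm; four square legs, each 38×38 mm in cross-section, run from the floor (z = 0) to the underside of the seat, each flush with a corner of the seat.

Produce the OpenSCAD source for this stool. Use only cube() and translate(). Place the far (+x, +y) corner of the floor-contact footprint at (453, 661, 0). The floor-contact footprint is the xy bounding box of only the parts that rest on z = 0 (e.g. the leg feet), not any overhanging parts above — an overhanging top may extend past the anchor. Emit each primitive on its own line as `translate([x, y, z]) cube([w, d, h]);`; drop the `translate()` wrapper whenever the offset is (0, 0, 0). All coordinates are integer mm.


translate([105, 335, 371]) cube([348, 326, 42]);
translate([105, 335, 0]) cube([38, 38, 371]);
translate([415, 335, 0]) cube([38, 38, 371]);
translate([105, 623, 0]) cube([38, 38, 371]);
translate([415, 623, 0]) cube([38, 38, 371]);


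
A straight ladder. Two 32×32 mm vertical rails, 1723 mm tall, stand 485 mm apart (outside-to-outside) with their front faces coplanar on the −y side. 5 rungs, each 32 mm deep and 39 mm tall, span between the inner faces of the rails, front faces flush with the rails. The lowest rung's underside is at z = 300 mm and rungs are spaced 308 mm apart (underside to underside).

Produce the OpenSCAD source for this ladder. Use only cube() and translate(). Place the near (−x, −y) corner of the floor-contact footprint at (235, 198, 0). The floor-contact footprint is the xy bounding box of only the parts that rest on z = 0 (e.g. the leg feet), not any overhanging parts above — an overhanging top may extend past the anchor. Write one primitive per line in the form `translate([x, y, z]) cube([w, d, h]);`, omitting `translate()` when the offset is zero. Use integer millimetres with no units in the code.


// rung span = 485 - 2*32 = 421
// rung[k] z = 300 + k*308
translate([235, 198, 0]) cube([32, 32, 1723]);
translate([688, 198, 0]) cube([32, 32, 1723]);
translate([267, 198, 300]) cube([421, 32, 39]);
translate([267, 198, 608]) cube([421, 32, 39]);
translate([267, 198, 916]) cube([421, 32, 39]);
translate([267, 198, 1224]) cube([421, 32, 39]);
translate([267, 198, 1532]) cube([421, 32, 39]);


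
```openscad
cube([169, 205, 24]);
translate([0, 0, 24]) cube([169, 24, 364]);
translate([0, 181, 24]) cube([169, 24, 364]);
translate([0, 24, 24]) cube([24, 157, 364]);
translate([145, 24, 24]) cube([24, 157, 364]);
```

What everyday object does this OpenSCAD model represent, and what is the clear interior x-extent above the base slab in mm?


An open box. The internal width is 121 mm.

A 169×205 base slab with four walls standing on it — an open box. The base is 169 mm wide and the walls are 24 mm thick, so the internal width is 169 − 2 × 24 = 121 mm.


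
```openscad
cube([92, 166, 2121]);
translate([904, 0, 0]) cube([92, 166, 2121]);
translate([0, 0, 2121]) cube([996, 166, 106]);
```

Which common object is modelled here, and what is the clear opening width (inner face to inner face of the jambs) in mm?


A door frame. The clear opening width is 812 mm.

Two 2121 mm tall posts with a header on top — a door frame. The left jamb is 92 mm wide at x = 0; the right jamb starts at x = 904. The clear opening is 904 − 92 = 812 mm.


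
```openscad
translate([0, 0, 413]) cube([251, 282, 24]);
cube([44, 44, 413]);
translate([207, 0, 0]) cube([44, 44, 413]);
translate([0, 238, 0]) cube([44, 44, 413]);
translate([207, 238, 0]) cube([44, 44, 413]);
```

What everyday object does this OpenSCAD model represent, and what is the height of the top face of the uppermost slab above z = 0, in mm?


A stool. The seat height is 437 mm.

A 251×282×24 slab at z = 413 on four corner posts — a stool. The seat top is 413 + 24 = 437 mm.


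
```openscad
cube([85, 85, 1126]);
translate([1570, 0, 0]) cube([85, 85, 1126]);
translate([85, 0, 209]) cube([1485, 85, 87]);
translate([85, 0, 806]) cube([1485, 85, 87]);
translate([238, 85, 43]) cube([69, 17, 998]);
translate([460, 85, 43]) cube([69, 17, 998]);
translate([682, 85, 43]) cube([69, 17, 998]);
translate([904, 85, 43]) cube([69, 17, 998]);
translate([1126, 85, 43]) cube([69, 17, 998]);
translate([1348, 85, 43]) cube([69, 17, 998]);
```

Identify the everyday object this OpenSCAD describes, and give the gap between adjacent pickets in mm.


A fence section. The picket gap is 153 mm.

Two posts, two rails, 6 pickets — a fence section. Span 1485 mm holds 6 pickets of 69 mm with 7 equal gaps: ⌊(1485 − 6·69) / 7⌋ = 153 mm.


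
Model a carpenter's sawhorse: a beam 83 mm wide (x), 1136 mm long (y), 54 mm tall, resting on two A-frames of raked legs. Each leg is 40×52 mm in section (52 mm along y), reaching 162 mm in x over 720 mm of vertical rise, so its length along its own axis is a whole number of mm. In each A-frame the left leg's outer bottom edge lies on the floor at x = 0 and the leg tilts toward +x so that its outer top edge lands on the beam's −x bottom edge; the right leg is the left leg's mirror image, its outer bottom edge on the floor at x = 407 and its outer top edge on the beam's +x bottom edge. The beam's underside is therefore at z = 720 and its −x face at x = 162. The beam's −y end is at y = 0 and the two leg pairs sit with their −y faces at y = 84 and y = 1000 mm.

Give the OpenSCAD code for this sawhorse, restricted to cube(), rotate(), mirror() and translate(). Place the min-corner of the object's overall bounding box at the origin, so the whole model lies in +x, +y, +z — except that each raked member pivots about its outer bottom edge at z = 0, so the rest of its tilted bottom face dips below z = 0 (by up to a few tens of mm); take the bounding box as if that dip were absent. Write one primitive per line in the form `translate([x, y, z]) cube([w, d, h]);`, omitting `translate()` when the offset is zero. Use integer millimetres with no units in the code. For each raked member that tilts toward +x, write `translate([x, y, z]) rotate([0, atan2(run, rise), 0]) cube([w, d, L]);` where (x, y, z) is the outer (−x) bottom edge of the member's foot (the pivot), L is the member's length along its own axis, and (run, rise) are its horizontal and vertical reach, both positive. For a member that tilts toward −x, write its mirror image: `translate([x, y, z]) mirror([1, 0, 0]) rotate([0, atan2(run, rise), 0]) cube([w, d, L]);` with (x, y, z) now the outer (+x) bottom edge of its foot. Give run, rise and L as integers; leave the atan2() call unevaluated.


translate([162, 0, 720]) cube([83, 1136, 54]);
translate([0, 84, 0]) rotate([0, atan2(162, 720), 0]) cube([40, 52, 738]);
translate([407, 84, 0]) mirror([1, 0, 0]) rotate([0, atan2(162, 720), 0]) cube([40, 52, 738]);
translate([0, 1000, 0]) rotate([0, atan2(162, 720), 0]) cube([40, 52, 738]);
translate([407, 1000, 0]) mirror([1, 0, 0]) rotate([0, atan2(162, 720), 0]) cube([40, 52, 738]);


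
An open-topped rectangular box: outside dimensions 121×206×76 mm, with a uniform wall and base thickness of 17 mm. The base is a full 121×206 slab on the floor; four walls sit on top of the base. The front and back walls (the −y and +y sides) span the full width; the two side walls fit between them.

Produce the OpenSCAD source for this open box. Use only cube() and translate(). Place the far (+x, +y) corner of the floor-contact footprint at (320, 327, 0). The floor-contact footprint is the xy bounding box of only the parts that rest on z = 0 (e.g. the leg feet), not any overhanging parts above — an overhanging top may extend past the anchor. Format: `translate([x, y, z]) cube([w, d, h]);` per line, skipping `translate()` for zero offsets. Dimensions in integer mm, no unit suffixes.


translate([199, 121, 0]) cube([121, 206, 17]);
translate([199, 121, 17]) cube([121, 17, 59]);
translate([199, 310, 17]) cube([121, 17, 59]);
translate([199, 138, 17]) cube([17, 172, 59]);
translate([303, 138, 17]) cube([17, 172, 59]);


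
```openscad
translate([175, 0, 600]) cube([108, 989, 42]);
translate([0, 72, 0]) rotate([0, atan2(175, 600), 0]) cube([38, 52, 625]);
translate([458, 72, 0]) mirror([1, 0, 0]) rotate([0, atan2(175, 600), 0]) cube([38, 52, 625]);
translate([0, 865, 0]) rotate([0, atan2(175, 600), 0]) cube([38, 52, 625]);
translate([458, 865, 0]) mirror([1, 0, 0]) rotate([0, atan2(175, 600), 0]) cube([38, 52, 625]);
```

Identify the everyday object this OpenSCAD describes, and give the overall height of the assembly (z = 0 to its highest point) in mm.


A sawhorse. The overall height is 642 mm.

A beam across two mirrored pairs of raked legs — a sawhorse. The beam's underside is at z = 600 (matching the legs' vertical rise in atan2(175, 600)) and the beam is 42 mm tall, so its top is at 600 + 42 = 642 mm. The raked legs top out at the beam's underside, so that is the highest point.


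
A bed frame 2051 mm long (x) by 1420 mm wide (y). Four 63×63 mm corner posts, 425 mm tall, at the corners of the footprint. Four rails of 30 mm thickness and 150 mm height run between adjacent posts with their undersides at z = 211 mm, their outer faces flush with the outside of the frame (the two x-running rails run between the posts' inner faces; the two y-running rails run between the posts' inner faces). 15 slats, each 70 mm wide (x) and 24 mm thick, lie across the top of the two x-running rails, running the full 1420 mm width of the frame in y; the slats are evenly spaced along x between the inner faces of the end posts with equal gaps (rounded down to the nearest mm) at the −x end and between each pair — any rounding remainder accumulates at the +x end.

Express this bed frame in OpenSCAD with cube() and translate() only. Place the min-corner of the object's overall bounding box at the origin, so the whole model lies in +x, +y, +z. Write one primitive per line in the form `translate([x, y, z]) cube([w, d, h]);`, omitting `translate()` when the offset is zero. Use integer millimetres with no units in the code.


cube([63, 63, 425]);
translate([0, 1357, 0]) cube([63, 63, 425]);
translate([1988, 0, 0]) cube([63, 63, 425]);
translate([1988, 1357, 0]) cube([63, 63, 425]);
translate([63, 0, 211]) cube([1925, 30, 150]);
translate([63, 1390, 211]) cube([1925, 30, 150]);
translate([0, 63, 211]) cube([30, 1294, 150]);
translate([2021, 63, 211]) cube([30, 1294, 150]);
translate([117, 0, 361]) cube([70, 1420, 24]);
translate([241, 0, 361]) cube([70, 1420, 24]);
translate([365, 0, 361]) cube([70, 1420, 24]);
translate([489, 0, 361]) cube([70, 1420, 24]);
translate([613, 0, 361]) cube([70, 1420, 24]);
translate([737, 0, 361]) cube([70, 1420, 24]);
translate([861, 0, 361]) cube([70, 1420, 24]);
translate([985, 0, 361]) cube([70, 1420, 24]);
translate([1109, 0, 361]) cube([70, 1420, 24]);
translate([1233, 0, 361]) cube([70, 1420, 24]);
translate([1357, 0, 361]) cube([70, 1420, 24]);
translate([1481, 0, 361]) cube([70, 1420, 24]);
translate([1605, 0, 361]) cube([70, 1420, 24]);
translate([1729, 0, 361]) cube([70, 1420, 24]);
translate([1853, 0, 361]) cube([70, 1420, 24]);


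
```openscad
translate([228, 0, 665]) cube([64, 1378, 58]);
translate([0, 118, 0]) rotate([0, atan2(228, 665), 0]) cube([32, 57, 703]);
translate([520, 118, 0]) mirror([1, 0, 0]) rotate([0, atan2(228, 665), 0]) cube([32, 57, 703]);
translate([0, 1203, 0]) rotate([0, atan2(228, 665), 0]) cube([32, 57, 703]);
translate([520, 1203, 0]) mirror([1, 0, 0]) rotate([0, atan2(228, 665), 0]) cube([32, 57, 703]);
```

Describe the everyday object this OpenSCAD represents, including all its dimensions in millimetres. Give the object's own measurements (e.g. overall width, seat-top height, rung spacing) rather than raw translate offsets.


A sawhorse. A 64×1378×58 mm beam (x, y, z) sits on two A-frame leg pairs. Each pair is two raked legs of 32×57 mm section (57 mm along y) splaying symmetrically in x. Each leg rises 665 mm vertically over 228 mm of horizontal reach and is 703 mm long along its own axis. Every leg's outer bottom edge rests on the floor and its outer top edge meets a bottom edge of the beam — the left legs (tilting toward +x) meet the beam's −x bottom edge, the right legs (their mirror images, tilting toward −x) meet its +x bottom edge — so the leg tops tuck under the beam, the beam's underside is 665 mm above the floor, and the feet are 520 mm apart outside-to-outside with the beam centred between them. The two leg pairs are set in 118 mm from either end of the beam.


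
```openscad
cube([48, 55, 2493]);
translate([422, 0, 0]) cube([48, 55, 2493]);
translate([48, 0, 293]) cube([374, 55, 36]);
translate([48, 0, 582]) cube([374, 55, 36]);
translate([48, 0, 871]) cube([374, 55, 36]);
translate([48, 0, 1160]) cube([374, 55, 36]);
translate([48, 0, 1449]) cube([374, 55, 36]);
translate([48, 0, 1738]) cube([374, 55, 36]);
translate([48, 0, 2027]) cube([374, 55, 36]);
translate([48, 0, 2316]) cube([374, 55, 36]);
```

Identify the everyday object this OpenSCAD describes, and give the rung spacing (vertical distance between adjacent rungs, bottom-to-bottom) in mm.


A ladder. The rung spacing is 289 mm.

Two tall 48×55 posts with 8 short bars between them — a ladder. Adjacent rungs sit at z = 293 and z = 582, so the spacing is 582 − 293 = 289 mm.


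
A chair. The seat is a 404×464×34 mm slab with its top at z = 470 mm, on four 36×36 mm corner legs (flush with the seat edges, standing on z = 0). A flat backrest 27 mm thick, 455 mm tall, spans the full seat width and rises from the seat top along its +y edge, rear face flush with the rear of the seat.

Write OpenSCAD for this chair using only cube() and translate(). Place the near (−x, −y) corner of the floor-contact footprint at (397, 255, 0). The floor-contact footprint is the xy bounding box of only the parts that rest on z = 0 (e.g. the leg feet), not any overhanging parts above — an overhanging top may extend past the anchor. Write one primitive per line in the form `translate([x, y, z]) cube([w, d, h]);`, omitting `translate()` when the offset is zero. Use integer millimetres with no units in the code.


translate([397, 255, 436]) cube([404, 464, 34]);
translate([397, 255, 0]) cube([36, 36, 436]);
translate([765, 255, 0]) cube([36, 36, 436]);
translate([397, 683, 0]) cube([36, 36, 436]);
translate([765, 683, 0]) cube([36, 36, 436]);
translate([397, 692, 470]) cube([404, 27, 455]);


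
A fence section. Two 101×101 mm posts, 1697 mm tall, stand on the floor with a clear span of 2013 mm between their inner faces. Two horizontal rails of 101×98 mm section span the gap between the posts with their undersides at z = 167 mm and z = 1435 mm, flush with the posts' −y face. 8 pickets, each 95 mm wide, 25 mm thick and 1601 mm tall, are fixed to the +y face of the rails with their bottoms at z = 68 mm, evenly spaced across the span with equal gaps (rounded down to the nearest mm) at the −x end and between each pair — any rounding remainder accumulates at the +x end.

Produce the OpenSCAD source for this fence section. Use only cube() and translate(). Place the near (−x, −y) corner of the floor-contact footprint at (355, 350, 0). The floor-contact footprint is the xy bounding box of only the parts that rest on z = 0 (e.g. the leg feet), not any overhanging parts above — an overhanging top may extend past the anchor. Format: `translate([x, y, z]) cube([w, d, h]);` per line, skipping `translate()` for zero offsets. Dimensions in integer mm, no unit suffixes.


translate([355, 350, 0]) cube([101, 101, 1697]);
translate([2469, 350, 0]) cube([101, 101, 1697]);
translate([456, 350, 167]) cube([2013, 101, 98]);
translate([456, 350, 1435]) cube([2013, 101, 98]);
translate([595, 451, 68]) cube([95, 25, 1601]);
translate([829, 451, 68]) cube([95, 25, 1601]);
translate([1063, 451, 68]) cube([95, 25, 1601]);
translate([1297, 451, 68]) cube([95, 25, 1601]);
translate([1531, 451, 68]) cube([95, 25, 1601]);
translate([1765, 451, 68]) cube([95, 25, 1601]);
translate([1999, 451, 68]) cube([95, 25, 1601]);
translate([2233, 451, 68]) cube([95, 25, 1601]);


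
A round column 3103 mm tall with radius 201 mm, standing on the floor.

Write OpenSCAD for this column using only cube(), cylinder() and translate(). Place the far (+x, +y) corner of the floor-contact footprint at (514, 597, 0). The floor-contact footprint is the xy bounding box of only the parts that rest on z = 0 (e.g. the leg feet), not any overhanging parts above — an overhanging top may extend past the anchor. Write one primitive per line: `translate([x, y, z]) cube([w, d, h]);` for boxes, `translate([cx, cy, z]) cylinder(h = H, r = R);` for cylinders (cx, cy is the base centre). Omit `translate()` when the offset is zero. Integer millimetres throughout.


translate([313, 396, 0]) cylinder(h = 3103, r = 201);


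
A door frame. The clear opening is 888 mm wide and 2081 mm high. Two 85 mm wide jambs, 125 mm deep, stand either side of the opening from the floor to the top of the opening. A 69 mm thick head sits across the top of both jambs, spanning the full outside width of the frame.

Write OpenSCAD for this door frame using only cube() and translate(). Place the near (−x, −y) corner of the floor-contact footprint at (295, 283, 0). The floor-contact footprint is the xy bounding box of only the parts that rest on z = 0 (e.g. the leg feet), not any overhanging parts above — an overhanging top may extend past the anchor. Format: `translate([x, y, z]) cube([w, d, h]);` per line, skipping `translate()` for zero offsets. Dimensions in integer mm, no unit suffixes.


translate([295, 283, 0]) cube([85, 125, 2081]);
translate([1268, 283, 0]) cube([85, 125, 2081]);
translate([295, 283, 2081]) cube([1058, 125, 69]);


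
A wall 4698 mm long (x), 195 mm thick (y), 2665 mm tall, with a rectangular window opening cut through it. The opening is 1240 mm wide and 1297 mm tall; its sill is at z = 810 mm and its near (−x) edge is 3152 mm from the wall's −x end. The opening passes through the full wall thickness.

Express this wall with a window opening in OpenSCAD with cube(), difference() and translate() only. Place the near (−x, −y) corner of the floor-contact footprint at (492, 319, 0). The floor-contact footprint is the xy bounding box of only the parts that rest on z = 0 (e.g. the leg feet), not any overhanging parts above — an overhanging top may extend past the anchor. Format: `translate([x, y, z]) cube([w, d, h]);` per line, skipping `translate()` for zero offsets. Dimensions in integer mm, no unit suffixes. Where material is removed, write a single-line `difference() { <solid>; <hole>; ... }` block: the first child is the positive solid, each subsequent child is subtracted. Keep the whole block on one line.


difference() { translate([492, 319, 0]) cube([4698, 195, 2665]); translate([3644, 319, 810]) cube([1240, 195, 1297]); }


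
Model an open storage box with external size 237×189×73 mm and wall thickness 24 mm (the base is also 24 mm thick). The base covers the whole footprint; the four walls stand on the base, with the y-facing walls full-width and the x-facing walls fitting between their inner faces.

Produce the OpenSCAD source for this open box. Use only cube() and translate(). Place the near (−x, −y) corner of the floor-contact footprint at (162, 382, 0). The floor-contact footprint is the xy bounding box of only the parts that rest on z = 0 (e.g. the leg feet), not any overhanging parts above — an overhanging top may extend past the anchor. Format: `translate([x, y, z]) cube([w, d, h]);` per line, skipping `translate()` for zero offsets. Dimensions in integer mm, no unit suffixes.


translate([162, 382, 0]) cube([237, 189, 24]);
translate([162, 382, 24]) cube([237, 24, 49]);
translate([162, 547, 24]) cube([237, 24, 49]);
translate([162, 406, 24]) cube([24, 141, 49]);
translate([375, 406, 24]) cube([24, 141, 49]);


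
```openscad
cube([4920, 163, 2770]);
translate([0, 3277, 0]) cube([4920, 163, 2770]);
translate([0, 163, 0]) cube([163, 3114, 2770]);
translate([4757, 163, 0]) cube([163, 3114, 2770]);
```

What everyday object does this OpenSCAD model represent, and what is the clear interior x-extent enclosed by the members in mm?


A house (or room) frame. The interior width is 4594 mm.

Four 2770 mm walls enclosing a rectangle with no floor or roof — a room or house frame. Outside width is 4920 mm and wall thickness is 163 mm, so the interior width is 4920 − 2 × 163 = 4594 mm.
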